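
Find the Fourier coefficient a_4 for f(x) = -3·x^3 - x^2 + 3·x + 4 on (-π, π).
a_4 = (1/π) ∫_{-π}^{π} f(x)·cos(4x) dx.
Evaluate the integral (use parity and integration by parts as needed): a_4 = -1/4.

Final answer: -1/4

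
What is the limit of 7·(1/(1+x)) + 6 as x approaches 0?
Direct substitution at x = 0 gives 13.

Final answer: 13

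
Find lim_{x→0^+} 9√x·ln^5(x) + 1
The product is a 0·∞ indeterminate form at x → 0⁺.
Rewrite the product as 9·ln^5(x) / x^(-1/2) and apply L'Hôpital, or use the standard hierarchy x^(-1/2) ≫ |ln x|^5 as x → 0⁺.
The indeterminate product → 0, so the limit = 1.

Final answer: 1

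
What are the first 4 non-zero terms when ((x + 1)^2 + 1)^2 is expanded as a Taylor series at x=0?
4·x^3 + 8·x^2 + 8·x + 4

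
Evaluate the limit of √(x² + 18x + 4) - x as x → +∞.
This is an ∞ − ∞ indeterminate form.
Multiply and divide by the conjugate √(x²+18x + 4) + x; the x² terms cancel, leaving (18x + 4)/(√(x²+18x + 4)+x) → 18/2 = 9.
Limit = 9.

Final answer: 9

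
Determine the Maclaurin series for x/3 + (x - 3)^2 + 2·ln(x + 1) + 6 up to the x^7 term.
2·x^7/7 - x^6/3 + 2·x^5/5 - x^4/2 + 2·x^3/3 - 11·x/3 + 15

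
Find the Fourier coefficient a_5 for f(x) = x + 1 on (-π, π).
a_5 = (1/π) ∫_{-π}^{π} f(x)·cos(5x) dx.
Evaluate the integral (use parity and integration by parts as needed): a_5 = 0.

Final answer: 0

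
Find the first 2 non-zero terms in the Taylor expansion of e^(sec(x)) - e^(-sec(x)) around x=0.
x^2·(e^(-1)/2 + e/2) - e^(-1) + e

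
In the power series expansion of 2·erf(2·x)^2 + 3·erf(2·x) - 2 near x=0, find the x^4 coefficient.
Expand to order 4: 2·erf(2·x)^2 + 3·erf(2·x) - 2 = -256·x^4/(3·π) - 16·x^3/√(π) + 32·x^2/π + 12·x/√(π) - 2 + O(x^5).
The coefficient of x^4 is -256/(3·π).

Final answer: -256/(3·π)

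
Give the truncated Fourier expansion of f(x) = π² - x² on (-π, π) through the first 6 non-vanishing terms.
4·cos(x) - cos(2·x) + 4·cos(3·x)/9 - cos(4·x)/4 + 4·cos(5·x)/25 + 2·π^2/3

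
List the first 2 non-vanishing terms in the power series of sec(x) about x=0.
x^2/2 + 1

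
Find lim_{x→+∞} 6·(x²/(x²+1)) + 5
Evaluate the dominant behaviour as x → +∞; each term tends to a finite value or vanishes.
Limit = 11.

Final answer: 11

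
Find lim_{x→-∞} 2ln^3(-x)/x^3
This is an ∞/∞ indeterminate form as x → -∞.
Compare growth rates of the dominant terms (exponentials ≫ polynomials ≫ logarithms), or apply L'Hôpital's rule; the quotient → 0.
Limit = 0.

Final answer: 0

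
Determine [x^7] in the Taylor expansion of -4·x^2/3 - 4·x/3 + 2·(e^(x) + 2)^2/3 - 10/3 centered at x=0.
Expand to order 7: -4·x^2/3 - 4·x/3 + 2·(e^(x) + 2)^2/3 - 10/3 = 11·x^7/630 + 17·x^6/270 + x^5/5 + 5·x^4/9 + 4·x^3/3 + 4·x^2/3 + 8·x/3 + 8/3 + O(x^8).
The coefficient of x^7 is 11/630.

Final answer: 11/630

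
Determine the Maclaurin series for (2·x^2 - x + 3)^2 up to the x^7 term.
4·x^4 - 4·x^3 + 13·x^2 - 6·x + 9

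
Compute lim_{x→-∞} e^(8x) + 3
Evaluate the dominant behaviour as x → -∞; each term tends to a finite value or vanishes.
Limit = 3.

Final answer: 3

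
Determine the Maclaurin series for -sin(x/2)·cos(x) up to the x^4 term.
13·x^3/48 - x/2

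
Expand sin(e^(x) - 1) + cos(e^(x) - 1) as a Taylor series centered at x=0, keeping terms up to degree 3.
-x^3/2 + x + 1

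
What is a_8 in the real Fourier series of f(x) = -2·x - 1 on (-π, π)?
a_8 = (1/π) ∫_{-π}^{π} f(x)·cos(8x) dx.
Evaluate the integral (use parity and integration by parts as needed): a_8 = 0.

Final answer: 0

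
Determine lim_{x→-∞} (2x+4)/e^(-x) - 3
The quotient is an ∞/∞ indeterminate form as x → -∞.
Compare growth rates of the dominant terms (exponentials ≫ polynomials ≫ logarithms), or apply L'Hôpital's rule; the quotient → 0.
Adding the constant: 0 - 3 = -3. Limit = -3.

Final answer: -3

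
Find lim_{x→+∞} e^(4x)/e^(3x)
This is an ∞/∞ indeterminate form as x → +∞.
Rewrite e^(4x)/e^(3x) = e^((4−3)x) = e^(x); the exponent coefficient is 1 > 0 so e^(x) → ∞.
Limit = ∞.

Final answer: ∞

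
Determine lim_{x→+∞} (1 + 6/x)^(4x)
As x → +∞: write (1 + 6/x)^(4x) = ((1 + 6/x)^x)^4 → (e^6)^4 = e^24.
Limit = e^(24).

Final answer: e^(24)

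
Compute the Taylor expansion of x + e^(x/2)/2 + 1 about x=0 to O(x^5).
x^4/768 + x^3/96 + x^2/16 + 5·x/4 + 3/2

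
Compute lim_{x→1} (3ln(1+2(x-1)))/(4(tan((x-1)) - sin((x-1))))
Both numerator and denominator → 0 as x → 1; this is a 0/0 indeterminate form.
Expand each to leading order near x = 1: numerator ~ 6·(x - 1), denominator ~ 2·(x - 1)^3.
The limit of the ratio is ∞.

Final answer: ∞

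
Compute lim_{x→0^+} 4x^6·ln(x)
This is a 0·∞ indeterminate form at x → 0⁺.
Rewrite the product as 4·ln(x) / x^(-6) and apply L'Hôpital, or use the standard hierarchy x^(-6) ≫ |ln x| as x → 0⁺.
The indeterminate product → 0, so the limit = 0.

Final answer: 0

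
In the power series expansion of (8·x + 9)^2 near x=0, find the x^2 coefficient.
Expand to order 2: (8·x + 9)^2 = 64·x^2 + 144·x + 81 + O(x^3).
The coefficient of x^2 is 64.

Final answer: 64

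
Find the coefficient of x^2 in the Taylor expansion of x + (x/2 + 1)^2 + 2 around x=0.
Expand to order 2: x + (x/2 + 1)^2 + 2 = x^2/4 + 2·x + 3 + O(x^3).
The coefficient of x^2 is 1/4.

Final answer: 1/4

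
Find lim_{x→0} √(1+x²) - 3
Direct substitution at x = 0 gives -2.

Final answer: -2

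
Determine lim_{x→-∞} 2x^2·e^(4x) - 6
The product is a 0·∞ indeterminate form at x → -∞.
Rewrite the product as 2x^2 / e^(-4x) (an ∞/∞ form) and apply L'Hôpital, or use the standard hierarchy e^(4|x|) ≫ |x^2| as x → -∞.
The indeterminate product → 0, so the limit = -6.

Final answer: -6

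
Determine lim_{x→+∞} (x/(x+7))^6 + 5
As x → +∞: x/(x+7) = 1/(1 + 7/x) → 1, and the 6th power of a limit-1 base also → 1; with the additive constant, 1 + 5 = 6.
Limit = 6.

Final answer: 6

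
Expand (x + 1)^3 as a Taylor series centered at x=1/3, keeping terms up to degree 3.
64/27 + 16·(x - 1/3)/3 + 4·(x - 1/3)^2 + (x - 1/3)^3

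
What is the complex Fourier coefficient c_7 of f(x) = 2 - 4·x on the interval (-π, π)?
Compute the real Fourier coefficients first: a_7 = 0, b_7 = -8/7.
Then c_7 = (a_7 − i·b_7)/2 = 4·i/7.

Final answer: 4·i/7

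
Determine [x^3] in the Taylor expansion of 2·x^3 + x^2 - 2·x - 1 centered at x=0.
Expand to order 3: 2·x^3 + x^2 - 2·x - 1 = 2·x^3 + x^2 - 2·x - 1 + O(x^4).
The coefficient of x^3 is 2.

Final answer: 2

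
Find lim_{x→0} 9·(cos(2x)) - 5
Direct substitution at x = 0 gives 4.

Final answer: 4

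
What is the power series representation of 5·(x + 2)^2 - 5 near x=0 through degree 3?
5·x^2 + 20·x + 15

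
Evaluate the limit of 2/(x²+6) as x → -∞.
Evaluate the dominant behaviour as x → -∞; each term tends to a finite value or vanishes.
Limit = 0.

Final answer: 0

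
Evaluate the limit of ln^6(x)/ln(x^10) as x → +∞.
This is an ∞/∞ indeterminate form as x → +∞.
Write ln(x^10) = 10·ln(x), reducing the quotient to ln^5(x)/10 → ∞.
Limit = ∞.

Final answer: ∞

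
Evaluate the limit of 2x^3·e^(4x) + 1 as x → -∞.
The product is a 0·∞ indeterminate form at x → -∞.
Rewrite the product as 2x^3 / e^(-4x) (an ∞/∞ form) and apply L'Hôpital, or use the standard hierarchy e^(4|x|) ≫ |x^3| as x → -∞.
The indeterminate product → 0, so the limit = 1.

Final answer: 1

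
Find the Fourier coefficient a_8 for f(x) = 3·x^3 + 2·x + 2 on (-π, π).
a_8 = (1/π) ∫_{-π}^{π} f(x)·cos(8x) dx.
Evaluate the integral (use parity and integration by parts as needed): a_8 = 0.

Final answer: 0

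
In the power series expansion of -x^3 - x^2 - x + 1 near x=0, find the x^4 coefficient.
Expand to order 4: -x^3 - x^2 - x + 1 = -x^3 - x^2 - x + 1 + O(x^5).
The coefficient of x^4 is 0.

Final answer: 0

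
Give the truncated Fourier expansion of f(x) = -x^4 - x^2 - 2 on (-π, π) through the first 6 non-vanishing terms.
(-44 + 8·π^2)·cos(x) + (2 - 2·π^2)·cos(2·x) + (-4/27 + 8·π^2/9)·cos(3·x) + (-π^2/2 - 1/16)·cos(4·x) + (52/625 + 8·π^2/25)·cos(5·x) - π^4/5 - π^2/3 - 2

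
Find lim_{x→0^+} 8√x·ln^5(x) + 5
The product is a 0·∞ indeterminate form at x → 0⁺.
Rewrite the product as 8·ln^5(x) / x^(-1/2) and apply L'Hôpital, or use the standard hierarchy x^(-1/2) ≫ |ln x|^5 as x → 0⁺.
The indeterminate product → 0, so the limit = 5.

Final answer: 5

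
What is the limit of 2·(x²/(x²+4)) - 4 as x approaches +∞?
Evaluate the dominant behaviour as x → +∞; each term tends to a finite value or vanishes.
Limit = -2.

Final answer: -2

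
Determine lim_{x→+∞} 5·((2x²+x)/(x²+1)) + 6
Evaluate the dominant behaviour as x → +∞; each term tends to a finite value or vanishes.
Limit = 16.

Final answer: 16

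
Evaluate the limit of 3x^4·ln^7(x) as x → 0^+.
This is a 0·∞ indeterminate form at x → 0⁺.
Rewrite the product as 3·ln^7(x) / x^(-4) and apply L'Hôpital, or use the standard hierarchy x^(-4) ≫ |ln x|^7 as x → 0⁺.
The indeterminate product → 0, so the limit = 0.

Final answer: 0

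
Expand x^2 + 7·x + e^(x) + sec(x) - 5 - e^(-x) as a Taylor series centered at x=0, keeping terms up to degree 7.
x^7/2520 + 61·x^6/720 + x^5/60 + 5·x^4/24 + x^3/3 + 3·x^2/2 + 9·x - 4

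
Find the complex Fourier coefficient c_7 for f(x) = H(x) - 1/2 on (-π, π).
Compute the real Fourier coefficients first: a_7 = 0, b_7 = 2/(7·π).
Then c_7 = (a_7 − i·b_7)/2 = -i/(7·π).

Final answer: -i/(7·π)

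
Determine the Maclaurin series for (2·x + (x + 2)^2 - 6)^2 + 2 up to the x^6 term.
x^4 + 12·x^3 + 32·x^2 - 24·x + 6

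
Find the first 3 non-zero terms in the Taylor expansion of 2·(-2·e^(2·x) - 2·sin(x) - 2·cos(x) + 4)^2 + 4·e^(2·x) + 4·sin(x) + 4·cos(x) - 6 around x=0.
78·x^2 + 12·x + 2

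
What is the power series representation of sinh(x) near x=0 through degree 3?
x^3/6 + x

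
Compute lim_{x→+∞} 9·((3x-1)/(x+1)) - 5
Evaluate the dominant behaviour as x → +∞; each term tends to a finite value or vanishes.
Limit = 22.

Final answer: 22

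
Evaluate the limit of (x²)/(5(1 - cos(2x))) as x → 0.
Both numerator and denominator → 0 as x → 0; this is a 0/0 indeterminate form.
Expand each to leading order near x = 0: numerator ~ x^2, denominator ~ 10·x^2.
The limit of the ratio is 1/10.

Final answer: 1/10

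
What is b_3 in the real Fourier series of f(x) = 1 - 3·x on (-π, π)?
b_3 = (1/π) ∫_{-π}^{π} f(x)·sin(3x) dx.
Evaluate the integral (use parity and integration by parts as needed): b_3 = -2.

Final answer: -2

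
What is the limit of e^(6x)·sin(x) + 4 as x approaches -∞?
Evaluate the dominant behaviour as x → -∞; each term tends to a finite value or vanishes.
Limit = 4.

Final answer: 4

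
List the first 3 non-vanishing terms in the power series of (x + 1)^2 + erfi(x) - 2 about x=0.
x^2 + x·(2/√(π) + 2) - 1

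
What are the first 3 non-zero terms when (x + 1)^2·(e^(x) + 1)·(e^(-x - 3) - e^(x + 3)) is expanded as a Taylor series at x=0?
x^2·(-21·e^(3)/2 + e^(-3)/2) + x·(-7·e^(3) + 3·e^(-3)) - 2·e^(3) + 2·e^(-3)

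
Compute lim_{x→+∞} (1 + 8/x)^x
As x → +∞: this is the defining limit (1 + 8/x)^x → e^8.
Limit = e^(8).

Final answer: e^(8)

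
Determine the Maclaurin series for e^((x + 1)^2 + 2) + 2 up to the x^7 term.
407·x^7·e^(3)/315 + 173·x^6·e^(3)/90 + 13·x^5·e^(3)/5 + 19·x^4·e^(3)/6 + 10·x^3·e^(3)/3 + 3·x^2·e^(3) + 2·x·e^(3) + 2 + e^(3)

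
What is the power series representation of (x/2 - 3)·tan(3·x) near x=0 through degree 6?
81·x^6/5 - 486·x^5/5 + 9·x^4/2 - 27·x^3 + 3·x^2/2 - 9·x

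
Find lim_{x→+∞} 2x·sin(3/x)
As x → +∞: let u = 3/x → 0⁺; then 2·x·sin(3/x) = 2·3·sin(u)/u → 2·3·1 = 6.
Limit = 6.

Final answer: 6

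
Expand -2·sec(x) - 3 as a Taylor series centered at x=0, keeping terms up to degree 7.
-61·x^6/360 - 5·x^4/12 - x^2 - 5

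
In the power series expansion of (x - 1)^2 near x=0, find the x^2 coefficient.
Expand to order 2: (x - 1)^2 = x^2 - 2·x + 1 + O(x^3).
The coefficient of x^2 is 1.

Final answer: 1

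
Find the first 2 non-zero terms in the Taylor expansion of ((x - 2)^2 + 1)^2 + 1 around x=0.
26 - 40·x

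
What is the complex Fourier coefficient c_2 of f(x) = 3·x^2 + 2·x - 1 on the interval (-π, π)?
Compute the real Fourier coefficients first: a_2 = 3, b_2 = -2.
Then c_2 = (a_2 − i·b_2)/2 = 3/2 + i.

Final answer: 3/2 + i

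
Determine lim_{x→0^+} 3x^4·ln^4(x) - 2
The product is a 0·∞ indeterminate form at x → 0⁺.
Rewrite the product as 3·ln^4(x) / x^(-4) and apply L'Hôpital, or use the standard hierarchy x^(-4) ≫ |ln x|^4 as x → 0⁺.
The indeterminate product → 0, so the limit = -2.

Final answer: -2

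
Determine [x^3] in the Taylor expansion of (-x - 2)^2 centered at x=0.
Expand to order 3: (-x - 2)^2 = x^2 + 4·x + 4 + O(x^4).
The coefficient of x^3 is 0.

Final answer: 0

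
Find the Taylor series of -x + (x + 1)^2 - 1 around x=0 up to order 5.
x^2 + x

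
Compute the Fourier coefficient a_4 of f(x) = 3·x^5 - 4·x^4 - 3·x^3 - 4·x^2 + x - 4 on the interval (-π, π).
a_4 = (1/π) ∫_{-π}^{π} f(x)·cos(4x) dx.
Evaluate the integral (use parity and integration by parts as needed): a_4 = -2·π^2 - 1/4.

Final answer: -2·π^2 - 1/4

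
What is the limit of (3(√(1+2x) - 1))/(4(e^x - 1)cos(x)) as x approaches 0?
Both numerator and denominator → 0 as x → 0; this is a 0/0 indeterminate form.
Expand each to leading order near x = 0: numerator ~ 3·x, denominator ~ 4·x.
The limit of the ratio is 3/4.

Final answer: 3/4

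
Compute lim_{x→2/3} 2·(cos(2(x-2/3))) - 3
Direct substitution at x = 2/3 gives -1.

Final answer: -1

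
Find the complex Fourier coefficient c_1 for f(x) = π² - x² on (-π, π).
Compute the real Fourier coefficients first: a_1 = 4, b_1 = 0.
Then c_1 = (a_1 − i·b_1)/2 = 2.

Final answer: 2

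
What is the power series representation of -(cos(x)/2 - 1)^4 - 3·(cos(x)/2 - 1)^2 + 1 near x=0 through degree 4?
-5·x^4/24 - 7·x^2/8 + 3/16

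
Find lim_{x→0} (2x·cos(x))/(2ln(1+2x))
Both numerator and denominator → 0 as x → 0; this is a 0/0 indeterminate form.
Expand each to leading order near x = 0: numerator ~ 2·x, denominator ~ 4·x.
The limit of the ratio is 1/2.

Final answer: 1/2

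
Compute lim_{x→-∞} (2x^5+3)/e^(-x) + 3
The quotient is an ∞/∞ indeterminate form as x → -∞.
Compare growth rates of the dominant terms (exponentials ≫ polynomials ≫ logarithms), or apply L'Hôpital's rule; the quotient → 0.
Adding the constant: 0 + 3 = 3. Limit = 3.

Final answer: 3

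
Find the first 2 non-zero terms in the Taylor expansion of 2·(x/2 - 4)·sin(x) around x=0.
x^2 - 8·x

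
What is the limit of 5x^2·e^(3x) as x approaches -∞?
This is a 0·∞ indeterminate form at x → -∞.
Rewrite the product as 5x^2 / e^(-3x) (an ∞/∞ form) and apply L'Hôpital, or use the standard hierarchy e^(3|x|) ≫ |x^2| as x → -∞.
The indeterminate product → 0, so the limit = 0.

Final answer: 0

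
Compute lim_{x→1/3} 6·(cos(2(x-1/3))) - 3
Direct substitution at x = 1/3 gives 3.

Final answer: 3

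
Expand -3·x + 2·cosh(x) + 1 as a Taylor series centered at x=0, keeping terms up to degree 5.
x^4/12 + x^2 - 3·x + 3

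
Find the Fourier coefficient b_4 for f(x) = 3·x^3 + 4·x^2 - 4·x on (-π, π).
b_4 = (1/π) ∫_{-π}^{π} f(x)·sin(4x) dx.
Evaluate the integral (use parity and integration by parts as needed): b_4 = 41/16 - 3·π^2/2.

Final answer: 41/16 - 3·π^2/2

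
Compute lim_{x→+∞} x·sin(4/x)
As x → +∞: let u = 4/x → 0⁺; then x·sin(4/x) = 4·sin(u)/u → 4·1 = 4.
Limit = 4.

Final answer: 4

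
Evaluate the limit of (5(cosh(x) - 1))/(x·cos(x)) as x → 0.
Both numerator and denominator → 0 as x → 0; this is a 0/0 indeterminate form.
Expand each to leading order near x = 0: numerator ~ 5·x^2/2, denominator ~ x.
The limit of the ratio is 0.

Final answer: 0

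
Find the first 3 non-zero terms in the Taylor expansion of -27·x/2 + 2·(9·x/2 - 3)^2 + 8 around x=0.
81·x^2/2 - 135·x/2 + 26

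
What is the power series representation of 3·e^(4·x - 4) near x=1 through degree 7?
3 + 12·(x - 1) + 24·(x - 1)^2 + 32·(x - 1)^3 + 32·(x - 1)^4 + 128·(x - 1)^5/5 + 256·(x - 1)^6/15 + 1024·(x - 1)^7/105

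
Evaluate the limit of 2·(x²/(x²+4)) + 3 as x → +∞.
Evaluate the dominant behaviour as x → +∞; each term tends to a finite value or vanishes.
Limit = 5.

Final answer: 5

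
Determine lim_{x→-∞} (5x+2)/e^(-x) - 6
The quotient is an ∞/∞ indeterminate form as x → -∞.
Compare growth rates of the dominant terms (exponentials ≫ polynomials ≫ logarithms), or apply L'Hôpital's rule; the quotient → 0.
Adding the constant: 0 - 6 = -6. Limit = -6.

Final answer: -6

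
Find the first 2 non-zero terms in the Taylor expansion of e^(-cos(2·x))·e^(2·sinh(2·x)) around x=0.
4·x·e^(-1) + e^(-1)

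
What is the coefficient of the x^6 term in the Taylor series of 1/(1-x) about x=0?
Expand to order 6: 1/(1-x) = x^6 + x^5 + x^4 + x^3 + x^2 + x + 1 + O(x^7).
The coefficient of x^6 is 1.

Final answer: 1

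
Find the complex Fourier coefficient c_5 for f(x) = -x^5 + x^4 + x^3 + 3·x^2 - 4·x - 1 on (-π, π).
Compute the real Fourier coefficients first: a_5 = -8·π^2/25 - 252/625, b_5 = -2·π^4/5 - 1108/625 + 18·π^2/25.
Then c_5 = (a_5 − i·b_5)/2 = -4·π^2/25 - 126/625 - 9·i·π^2/25 + 554·i/625 + i·π^4/5.

Final answer: -4·π^2/25 - 126/625 - 9·i·π^2/25 + 554·i/625 + i·π^4/5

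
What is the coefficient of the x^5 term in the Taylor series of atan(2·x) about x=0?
Expand to order 5: atan(2·x) = 32·x^5/5 - 8·x^3/3 + 2·x + O(x^6).
The coefficient of x^5 is 32/5.

Final answer: 32/5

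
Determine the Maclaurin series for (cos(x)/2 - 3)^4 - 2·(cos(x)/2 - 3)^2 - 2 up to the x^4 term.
9·x^4/8 + 105·x^2/8 + 393/16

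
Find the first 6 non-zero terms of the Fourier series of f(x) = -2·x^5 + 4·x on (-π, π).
(-472 - 4·π^4 + 80·π^2)·sin(x) + (-10·π^2 + 11 + 2·π^4)·sin(2·x) + (-4·π^4/3 + 56/81 + 80·π^2/27)·sin(3·x) + (-5·π^2/4 - 49/32 + π^4)·sin(4·x) + (-4·π^4/5 + 904/625 + 16·π^2/25)·sin(5·x) + (-10·π^2/27 - 103/81 + 2·π^4/3)·sin(6·x)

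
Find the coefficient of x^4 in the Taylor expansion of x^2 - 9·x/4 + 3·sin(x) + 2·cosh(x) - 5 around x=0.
Expand to order 4: x^2 - 9·x/4 + 3·sin(x) + 2·cosh(x) - 5 = x^4/12 - x^3/2 + 2·x^2 + 3·x/4 - 3 + O(x^5).
The coefficient of x^4 is 1/12.

Final answer: 1/12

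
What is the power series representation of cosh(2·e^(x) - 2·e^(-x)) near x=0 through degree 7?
592·x^6/45 + 40·x^4/3 + 8·x^2 + 1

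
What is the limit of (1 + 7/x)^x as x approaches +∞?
As x → +∞: this is the defining limit (1 + 7/x)^x → e^7.
Limit = e^(7).

Final answer: e^(7)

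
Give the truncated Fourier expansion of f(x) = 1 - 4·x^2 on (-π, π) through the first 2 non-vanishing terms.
16·cos(x) - 4·π^2/3 + 1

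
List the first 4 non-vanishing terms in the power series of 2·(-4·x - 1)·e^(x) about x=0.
-13·x^3/3 - 9·x^2 - 10·x - 2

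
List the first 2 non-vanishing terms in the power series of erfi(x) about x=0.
2·x^3/(3·√(π)) + 2·x/√(π)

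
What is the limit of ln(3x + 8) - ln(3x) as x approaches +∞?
This is an ∞ − ∞ indeterminate form.
Combine the logarithms: ln(3x+8) − ln(3x) = ln((3x+8)/(3x)) = ln(1 + 8/(3x)) → ln(1) = 0.
Limit = 0.

Final answer: 0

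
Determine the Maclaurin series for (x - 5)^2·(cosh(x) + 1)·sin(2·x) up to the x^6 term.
x^6/2 - 35·x^5/12 + 50·x^4/3 - 113·x^3/3 - 40·x^2 + 100·x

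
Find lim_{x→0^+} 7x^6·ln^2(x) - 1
The product is a 0·∞ indeterminate form at x → 0⁺.
Rewrite the product as 7·ln^2(x) / x^(-6) and apply L'Hôpital, or use the standard hierarchy x^(-6) ≫ |ln x|^2 as x → 0⁺.
The indeterminate product → 0, so the limit = -1.

Final answer: -1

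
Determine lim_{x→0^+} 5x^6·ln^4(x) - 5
The product is a 0·∞ indeterminate form at x → 0⁺.
Rewrite the product as 5·ln^4(x) / x^(-6) and apply L'Hôpital, or use the standard hierarchy x^(-6) ≫ |ln x|^4 as x → 0⁺.
The indeterminate product → 0, so the limit = -5.

Final answer: -5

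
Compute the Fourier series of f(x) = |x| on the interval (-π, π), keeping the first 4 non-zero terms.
-4·cos(x)/π - 4·cos(3·x)/(9·π) - 4·cos(5·x)/(25·π) + π/2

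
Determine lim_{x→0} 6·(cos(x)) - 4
Direct substitution at x = 0 gives 2.

Final answer: 2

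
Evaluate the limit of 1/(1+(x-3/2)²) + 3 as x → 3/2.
Direct substitution at x = 3/2 gives 4.

Final answer: 4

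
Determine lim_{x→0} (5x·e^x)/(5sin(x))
Both numerator and denominator → 0 as x → 0; this is a 0/0 indeterminate form.
Expand each to leading order near x = 0: numerator ~ 5·x, denominator ~ 5·x.
The limit of the ratio is 1.

Final answer: 1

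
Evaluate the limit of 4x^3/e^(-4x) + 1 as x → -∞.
The quotient is an ∞/∞ indeterminate form as x → -∞.
Compare growth rates of the dominant terms (exponentials ≫ polynomials ≫ logarithms), or apply L'Hôpital's rule; the quotient → 0.
Adding the constant: 0 + 1 = 1. Limit = 1.

Final answer: 1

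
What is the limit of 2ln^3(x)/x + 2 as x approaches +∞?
The quotient is an ∞/∞ indeterminate form as x → +∞.
The polynomial denominator x dominates the logarithmic numerator (any positive power of x ≫ ln^3(x) as x → ∞), so the quotient → 0.
Adding the constant: 0 + 2 = 2. Limit = 2.

Final answer: 2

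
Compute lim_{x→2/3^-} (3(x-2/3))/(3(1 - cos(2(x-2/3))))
Both numerator and denominator → 0 as x → 2/3^-; this is a 0/0 indeterminate form.
Expand each to leading order near x = 2/3: numerator ~ 3·(x - 2/3), denominator ~ 6·(x - 2/3)^2.
The limit of the ratio is -∞.

Final answer: -∞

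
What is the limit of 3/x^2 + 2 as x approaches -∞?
Evaluate the dominant behaviour as x → -∞; each term tends to a finite value or vanishes.
Limit = 2.

Final answer: 2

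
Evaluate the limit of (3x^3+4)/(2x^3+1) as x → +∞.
This is an ∞/∞ indeterminate form as x → +∞.
Divide numerator and denominator by x^3 and let the lower-order terms vanish; the leading terms give 3/2.
Limit = 3/2.

Final answer: 3/2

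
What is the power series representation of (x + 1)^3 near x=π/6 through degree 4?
π^3/216 + π^2/12 + 1 + π/2 + (π^2/12 + 3 + π)·(x - π/6) + (π/2 + 3)·(x - π/6)^2 + (x - π/6)^3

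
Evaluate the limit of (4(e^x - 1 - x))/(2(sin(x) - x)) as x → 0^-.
Both numerator and denominator → 0 as x → 0^-; this is a 0/0 indeterminate form.
Expand each to leading order near x = 0: numerator ~ 2·x^2, denominator ~ -x^3/3.
The limit of the ratio is ∞.

Final answer: ∞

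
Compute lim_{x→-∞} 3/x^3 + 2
Evaluate the dominant behaviour as x → -∞; each term tends to a finite value or vanishes.
Limit = 2.

Final answer: 2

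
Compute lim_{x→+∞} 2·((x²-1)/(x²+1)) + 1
Evaluate the dominant behaviour as x → +∞; each term tends to a finite value or vanishes.
Limit = 3.

Final answer: 3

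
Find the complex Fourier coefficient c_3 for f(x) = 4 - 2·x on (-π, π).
Compute the real Fourier coefficients first: a_3 = 0, b_3 = -4/3.
Then c_3 = (a_3 − i·b_3)/2 = 2·i/3.

Final answer: 2·i/3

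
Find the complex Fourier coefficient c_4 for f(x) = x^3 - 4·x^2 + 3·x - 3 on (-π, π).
Compute the real Fourier coefficients first: a_4 = -1, b_4 = -π^2/2 - 21/16.
Then c_4 = (a_4 − i·b_4)/2 = -1/2 + 21·i/32 + i·π^2/4.

Final answer: -1/2 + 21·i/32 + i·π^2/4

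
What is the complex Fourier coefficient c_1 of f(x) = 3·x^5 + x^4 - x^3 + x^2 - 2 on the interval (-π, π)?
Compute the real Fourier coefficients first: a_1 = 44 - 8·π^2, b_1 = -122·π^2 + 6·π^4 + 732.
Then c_1 = (a_1 − i·b_1)/2 = -4·π^2 + 22 - 366·i - 3·i·π^4 + 61·i·π^2.

Final answer: -4·π^2 + 22 - 366·i - 3·i·π^4 + 61·i·π^2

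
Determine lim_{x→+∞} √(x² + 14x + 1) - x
This is an ∞ − ∞ indeterminate form.
Multiply and divide by the conjugate √(x²+14x + 1) + x; the x² terms cancel, leaving (14x + 1)/(√(x²+14x + 1)+x) → 14/2 = 7.
Limit = 7.

Final answer: 7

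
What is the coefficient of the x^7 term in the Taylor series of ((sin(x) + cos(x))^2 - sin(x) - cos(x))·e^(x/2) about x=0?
Expand to order 7: ((sin(x) + cos(x))^2 - sin(x) - cos(x))·e^(x/2) = 1301·x^7/322560 + 197·x^6/1920 + 67·x^5/640 - 13·x^4/24 - 19·x^3/24 + x^2 + x + O(x^8).
The coefficient of x^7 is 1301/322560.

Final answer: 1301/322560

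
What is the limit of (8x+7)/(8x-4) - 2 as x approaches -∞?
Evaluate the dominant behaviour as x → -∞; each term tends to a finite value or vanishes.
Limit = -1.

Final answer: -1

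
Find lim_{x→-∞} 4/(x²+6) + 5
Evaluate the dominant behaviour as x → -∞; each term tends to a finite value or vanishes.
Limit = 5.

Final answer: 5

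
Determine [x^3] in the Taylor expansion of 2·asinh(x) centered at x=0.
Expand to order 3: 2·asinh(x) = -x^3/3 + 2·x + O(x^4).
The coefficient of x^3 is -1/3.

Final answer: -1/3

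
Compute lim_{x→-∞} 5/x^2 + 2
Evaluate the dominant behaviour as x → -∞; each term tends to a finite value or vanishes.
Limit = 2.

Final answer: 2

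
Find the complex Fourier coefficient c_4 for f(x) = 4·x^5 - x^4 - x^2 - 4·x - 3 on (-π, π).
Compute the real Fourier coefficients first: a_4 = -π^2/2 - 1/16, b_4 = -2·π^4 + 17/16 + 5·π^2/2.
Then c_4 = (a_4 − i·b_4)/2 = -π^2/4 - 1/32 - 5·i·π^2/4 - 17·i/32 + i·π^4.

Final answer: -π^2/4 - 1/32 - 5·i·π^2/4 - 17·i/32 + i·π^4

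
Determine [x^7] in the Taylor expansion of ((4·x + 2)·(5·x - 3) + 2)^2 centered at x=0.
Expand to order 7: ((4·x + 2)·(5·x - 3) + 2)^2 = 400·x^4 - 80·x^3 - 156·x^2 + 16·x + 16 + O(x^8).
The coefficient of x^7 is 0.

Final answer: 0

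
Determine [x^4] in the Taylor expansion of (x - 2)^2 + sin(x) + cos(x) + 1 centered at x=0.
Expand to order 4: (x - 2)^2 + sin(x) + cos(x) + 1 = x^4/24 - x^3/6 + x^2/2 - 3·x + 6 + O(x^5).
The coefficient of x^4 is 1/24.

Final answer: 1/24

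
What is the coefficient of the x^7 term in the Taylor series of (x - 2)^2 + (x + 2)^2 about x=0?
Expand to order 7: (x - 2)^2 + (x + 2)^2 = 2·x^2 + 8 + O(x^8).
The coefficient of x^7 is 0.

Final answer: 0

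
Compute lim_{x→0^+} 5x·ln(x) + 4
The product is a 0·∞ indeterminate form at x → 0⁺.
Rewrite the product as 5·ln(x) / x^(-1) and apply L'Hôpital, or use the standard hierarchy x^(-1) ≫ |ln x| as x → 0⁺.
The indeterminate product → 0, so the limit = 4.

Final answer: 4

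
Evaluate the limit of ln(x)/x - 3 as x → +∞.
Evaluate the dominant behaviour as x → +∞; each term tends to a finite value or vanishes.
Limit = -3.

Final answer: -3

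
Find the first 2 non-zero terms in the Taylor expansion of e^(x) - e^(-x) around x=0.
x^3/3 + 2·x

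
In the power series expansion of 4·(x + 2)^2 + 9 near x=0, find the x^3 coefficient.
Expand to order 3: 4·(x + 2)^2 + 9 = 4·x^2 + 16·x + 25 + O(x^4).
The coefficient of x^3 is 0.

Final answer: 0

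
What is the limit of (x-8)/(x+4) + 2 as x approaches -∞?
Evaluate the dominant behaviour as x → -∞; each term tends to a finite value or vanishes.
Limit = 3.

Final answer: 3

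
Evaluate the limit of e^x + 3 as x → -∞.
Evaluate the dominant behaviour as x → -∞; each term tends to a finite value or vanishes.
Limit = 3.

Final answer: 3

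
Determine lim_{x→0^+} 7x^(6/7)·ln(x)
This is a 0·∞ indeterminate form at x → 0⁺.
Rewrite the product as 7·ln(x) / x^(-6/7) and apply L'Hôpital, or use the standard hierarchy x^(-6/7) ≫ |ln x| as x → 0⁺.
The indeterminate product → 0, so the limit = 0.

Final answer: 0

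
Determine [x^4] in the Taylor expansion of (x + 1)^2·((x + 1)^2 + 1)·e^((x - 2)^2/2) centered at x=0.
Expand to order 4: (x + 1)^2·((x + 1)^2 + 1)·e^((x - 2)^2/2) = x^4·e^(2)/12 + x^3·e^(2)/3 + 2·x·e^(2) + 2·e^(2) + O(x^5).
The coefficient of x^4 is e^(2)/12.

Final answer: e^(2)/12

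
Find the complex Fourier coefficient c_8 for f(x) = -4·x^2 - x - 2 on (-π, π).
Compute the real Fourier coefficients first: a_8 = -1/4, b_8 = 1/4.
Then c_8 = (a_8 − i·b_8)/2 = -1/8 - i/8.

Final answer: -1/8 - i/8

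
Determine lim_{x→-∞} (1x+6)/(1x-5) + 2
Evaluate the dominant behaviour as x → -∞; each term tends to a finite value or vanishes.
Limit = 3.

Final answer: 3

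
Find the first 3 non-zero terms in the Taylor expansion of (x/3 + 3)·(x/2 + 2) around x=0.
x^2/6 + 13·x/6 + 6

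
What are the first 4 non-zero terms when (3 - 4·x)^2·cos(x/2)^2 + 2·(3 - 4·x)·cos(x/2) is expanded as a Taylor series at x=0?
7·x^3 + 13·x^2 - 32·x + 15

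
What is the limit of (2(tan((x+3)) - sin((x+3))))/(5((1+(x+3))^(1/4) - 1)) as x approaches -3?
Both numerator and denominator → 0 as x → -3; this is a 0/0 indeterminate form.
Expand each to leading order near x = -3: numerator ~ (x + 3)^3, denominator ~ 5·(x + 3)/4.
The limit of the ratio is 0.

Final answer: 0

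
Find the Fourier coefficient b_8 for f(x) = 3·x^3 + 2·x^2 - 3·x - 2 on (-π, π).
b_8 = (1/π) ∫_{-π}^{π} f(x)·sin(8x) dx.
Evaluate the integral (use parity and integration by parts as needed): b_8 = 105/128 - 3·π^2/4.

Final answer: 105/128 - 3·π^2/4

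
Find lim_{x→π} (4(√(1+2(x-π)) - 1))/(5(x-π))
Both numerator and denominator → 0 as x → π; this is a 0/0 indeterminate form.
Expand each to leading order near x = π: numerator ~ 4·(x - π), denominator ~ 5·(x - π).
The limit of the ratio is 4/5.

Final answer: 4/5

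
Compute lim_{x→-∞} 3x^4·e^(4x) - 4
The product is a 0·∞ indeterminate form at x → -∞.
Rewrite the product as 3x^4 / e^(-4x) (an ∞/∞ form) and apply L'Hôpital, or use the standard hierarchy e^(4|x|) ≫ |x^4| as x → -∞.
The indeterminate product → 0, so the limit = -4.

Final answer: -4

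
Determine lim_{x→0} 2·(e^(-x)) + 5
Direct substitution at x = 0 gives 7.

Final answer: 7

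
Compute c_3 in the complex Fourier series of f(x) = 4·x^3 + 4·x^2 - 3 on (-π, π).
Compute the real Fourier coefficients first: a_3 = -16/9, b_3 = -16/9 + 8·π^2/3.
Then c_3 = (a_3 − i·b_3)/2 = -8/9 - 4·i·π^2/3 + 8·i/9.

Final answer: -8/9 - 4·i·π^2/3 + 8·i/9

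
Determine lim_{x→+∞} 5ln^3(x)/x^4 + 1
The quotient is an ∞/∞ indeterminate form as x → +∞.
The polynomial denominator x^4 dominates the logarithmic numerator (any positive power of x ≫ ln^3(x) as x → ∞), so the quotient → 0.
Adding the constant: 0 + 1 = 1. Limit = 1.

Final answer: 1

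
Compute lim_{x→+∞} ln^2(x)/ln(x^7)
This is an ∞/∞ indeterminate form as x → +∞.
Write ln(x^7) = 7·ln(x), reducing the quotient to ln(x)/7 → ∞.
Limit = ∞.

Final answer: ∞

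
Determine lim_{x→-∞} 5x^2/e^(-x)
This is an ∞/∞ indeterminate form as x → -∞.
Compare growth rates of the dominant terms (exponentials ≫ polynomials ≫ logarithms), or apply L'Hôpital's rule; the quotient → 0.
Limit = 0.

Final answer: 0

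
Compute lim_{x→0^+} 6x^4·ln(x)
This is a 0·∞ indeterminate form at x → 0⁺.
Rewrite the product as 6·ln(x) / x^(-4) and apply L'Hôpital, or use the standard hierarchy x^(-4) ≫ |ln x| as x → 0⁺.
The indeterminate product → 0, so the limit = 0.

Final answer: 0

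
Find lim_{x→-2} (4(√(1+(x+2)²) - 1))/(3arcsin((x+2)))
Both numerator and denominator → 0 as x → -2; this is a 0/0 indeterminate form.
Expand each to leading order near x = -2: numerator ~ 2·(x + 2)^2, denominator ~ 3·(x + 2).
The limit of the ratio is 0.

Final answer: 0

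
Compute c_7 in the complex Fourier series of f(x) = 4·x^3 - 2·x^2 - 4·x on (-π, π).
Compute the real Fourier coefficients first: a_7 = 8/49, b_7 = -440/343 + 8·π^2/7.
Then c_7 = (a_7 − i·b_7)/2 = 4/49 - 4·i·π^2/7 + 220·i/343.

Final answer: 4/49 - 4·i·π^2/7 + 220·i/343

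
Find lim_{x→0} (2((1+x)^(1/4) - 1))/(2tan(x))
Both numerator and denominator → 0 as x → 0; this is a 0/0 indeterminate form.
Expand each to leading order near x = 0: numerator ~ x/2, denominator ~ 2·x.
The limit of the ratio is 1/4.

Final answer: 1/4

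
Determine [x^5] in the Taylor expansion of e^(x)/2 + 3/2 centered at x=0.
Expand to order 5: e^(x)/2 + 3/2 = x^5/240 + x^4/48 + x^3/12 + x^2/4 + x/2 + 2 + O(x^6).
The coefficient of x^5 is 1/240.

Final answer: 1/240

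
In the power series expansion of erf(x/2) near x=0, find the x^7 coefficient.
Expand to order 7: erf(x/2) = -x^7/(2688·√(π)) + x^5/(160·√(π)) - x^3/(12·√(π)) + x/√(π) + O(x^8).
The coefficient of x^7 is -1/(2688·√(π)).

Final answer: -1/(2688·√(π))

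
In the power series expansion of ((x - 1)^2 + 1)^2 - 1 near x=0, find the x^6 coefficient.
Expand to order 6: ((x - 1)^2 + 1)^2 - 1 = x^4 - 4·x^3 + 8·x^2 - 8·x + 3 + O(x^7).
The coefficient of x^6 is 0.

Final answer: 0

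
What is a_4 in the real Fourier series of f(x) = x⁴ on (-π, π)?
a_4 = (1/π) ∫_{-π}^{π} f(x)·cos(4x) dx.
Evaluate the integral (use parity and integration by parts as needed): a_4 = -3/16 + π^2/2.

Final answer: -3/16 + π^2/2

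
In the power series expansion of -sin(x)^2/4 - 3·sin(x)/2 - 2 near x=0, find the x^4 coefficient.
Expand to order 4: -sin(x)^2/4 - 3·sin(x)/2 - 2 = x^4/12 + x^3/4 - x^2/4 - 3·x/2 - 2 + O(x^5).
The coefficient of x^4 is 1/12.

Final answer: 1/12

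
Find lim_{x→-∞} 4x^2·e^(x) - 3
The product is a 0·∞ indeterminate form at x → -∞.
Rewrite the product as 4x^2 / e^(-x) (an ∞/∞ form) and apply L'Hôpital, or use the standard hierarchy e^(|x|) ≫ |x^2| as x → -∞.
The indeterminate product → 0, so the limit = -3.

Final answer: -3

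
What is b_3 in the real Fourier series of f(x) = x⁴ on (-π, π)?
b_3 = (1/π) ∫_{-π}^{π} f(x)·sin(3x) dx.
Evaluate the integral (use parity and integration by parts as needed): b_3 = 0.

Final answer: 0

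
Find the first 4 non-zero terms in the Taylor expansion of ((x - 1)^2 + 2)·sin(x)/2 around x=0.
x^4/6 + x^3/4 - x^2 + 3·x/2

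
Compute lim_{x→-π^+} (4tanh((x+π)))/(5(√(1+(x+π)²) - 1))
Both numerator and denominator → 0 as x → -π^+; this is a 0/0 indeterminate form.
Expand each to leading order near x = -π: numerator ~ 4·(x + π), denominator ~ 5·(x + π)^2/2.
The limit of the ratio is ∞.

Final answer: ∞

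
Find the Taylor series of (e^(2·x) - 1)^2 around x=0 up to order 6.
248·x^6/45 + 8·x^5 + 28·x^4/3 + 8·x^3 + 4·x^2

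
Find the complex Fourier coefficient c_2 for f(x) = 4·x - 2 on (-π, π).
Compute the real Fourier coefficients first: a_2 = 0, b_2 = -4.
Then c_2 = (a_2 − i·b_2)/2 = 2·i.

Final answer: 2·i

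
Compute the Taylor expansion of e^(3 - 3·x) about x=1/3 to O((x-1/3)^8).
e^(2) - 3·e^(2)·(x - 1/3) + 9·e^(2)·(x - 1/3)^2/2 - 9·e^(2)·(x - 1/3)^3/2 + 27·e^(2)·(x - 1/3)^4/8 - 81·e^(2)·(x - 1/3)^5/40 + 81·e^(2)·(x - 1/3)^6/80 - 243·e^(2)·(x - 1/3)^7/560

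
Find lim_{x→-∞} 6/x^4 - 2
Evaluate the dominant behaviour as x → -∞; each term tends to a finite value or vanishes.
Limit = -2.

Final answer: -2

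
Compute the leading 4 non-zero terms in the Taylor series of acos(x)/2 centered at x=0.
-3·x^5/80 - x^3/12 - x/2 + π/4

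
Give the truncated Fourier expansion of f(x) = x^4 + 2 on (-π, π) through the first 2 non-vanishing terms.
(48 - 8·π^2)·cos(x) + 2 + π^4/5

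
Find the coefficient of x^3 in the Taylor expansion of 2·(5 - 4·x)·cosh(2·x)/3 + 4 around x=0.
Expand to order 3: 2·(5 - 4·x)·cosh(2·x)/3 + 4 = -16·x^3/3 + 20·x^2/3 - 8·x/3 + 22/3 + O(x^4).
The coefficient of x^3 is -16/3.

Final answer: -16/3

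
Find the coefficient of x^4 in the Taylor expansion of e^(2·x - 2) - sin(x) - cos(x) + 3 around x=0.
Expand to order 4: e^(2·x - 2) - sin(x) - cos(x) + 3 = x^4·(-1/24 + 2·e^(-2)/3) + x^3·(1/6 + 4·e^(-2)/3) + x^2·(2·e^(-2) + 1/2) + x·(-1 + 2·e^(-2)) + e^(-2) + 2 + O(x^5).
The coefficient of x^4 is -1/24 + 2·e^(-2)/3.

Final answer: -1/24 + 2·e^(-2)/3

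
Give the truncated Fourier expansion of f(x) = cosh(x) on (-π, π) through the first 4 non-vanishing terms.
-cos(x)·sinh(π)/π + 2·cos(2·x)·sinh(π)/(5·π) - cos(3·x)·sinh(π)/(5·π) + sinh(π)/π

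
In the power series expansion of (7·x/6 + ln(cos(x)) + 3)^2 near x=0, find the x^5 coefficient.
Expand to order 5: (7·x/6 + ln(cos(x)) + 3)^2 = -7·x^5/36 - x^4/4 - 7·x^3/6 - 59·x^2/36 + 7·x + 9 + O(x^6).
The coefficient of x^5 is -7/36.

Final answer: -7/36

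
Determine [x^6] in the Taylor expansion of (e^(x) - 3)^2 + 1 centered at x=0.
Expand to order 6: (e^(x) - 3)^2 + 1 = 29·x^6/360 + 13·x^5/60 + 5·x^4/12 + x^3/3 - x^2 - 4·x + 5 + O(x^7).
The coefficient of x^6 is 29/360.

Final answer: 29/360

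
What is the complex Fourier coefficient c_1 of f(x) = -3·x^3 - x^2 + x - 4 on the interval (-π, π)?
Compute the real Fourier coefficients first: a_1 = 4, b_1 = 38 - 6·π^2.
Then c_1 = (a_1 − i·b_1)/2 = 2 - 19·i + 3·i·π^2.

Final answer: 2 - 19·i + 3·i·π^2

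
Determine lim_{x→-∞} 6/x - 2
Evaluate the dominant behaviour as x → -∞; each term tends to a finite value or vanishes.
Limit = -2.

Final answer: -2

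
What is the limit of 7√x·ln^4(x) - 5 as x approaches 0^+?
The product is a 0·∞ indeterminate form at x → 0⁺.
Rewrite the product as 7·ln^4(x) / x^(-1/2) and apply L'Hôpital, or use the standard hierarchy x^(-1/2) ≫ |ln x|^4 as x → 0⁺.
The indeterminate product → 0, so the limit = -5.

Final answer: -5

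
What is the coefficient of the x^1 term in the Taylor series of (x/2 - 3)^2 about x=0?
Expand to order 1: (x/2 - 3)^2 = 9 - 3·x + O(x^2).
The coefficient of x^1 is -3.

Final answer: -3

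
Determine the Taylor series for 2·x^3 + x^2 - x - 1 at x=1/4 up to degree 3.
-37/32 - (x - 1/4)/8 + 5·(x - 1/4)^2/2 + 2·(x - 1/4)^3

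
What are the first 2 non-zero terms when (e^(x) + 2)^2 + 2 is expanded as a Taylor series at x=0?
6·x + 11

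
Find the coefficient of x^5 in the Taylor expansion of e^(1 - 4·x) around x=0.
Expand to order 5: e^(1 - 4·x) = -128·e·x^5/15 + 32·e·x^4/3 - 32·e·x^3/3 + 8·e·x^2 - 4·e·x + e + O(x^6).
The coefficient of x^5 is -128·e/15.

Final answer: -128·e/15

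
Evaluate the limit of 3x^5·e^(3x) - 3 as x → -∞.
The product is a 0·∞ indeterminate form at x → -∞.
Rewrite the product as 3x^5 / e^(-3x) (an ∞/∞ form) and apply L'Hôpital, or use the standard hierarchy e^(3|x|) ≫ |x^5| as x → -∞.
The indeterminate product → 0, so the limit = -3.

Final answer: -3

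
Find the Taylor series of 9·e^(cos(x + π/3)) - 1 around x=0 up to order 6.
1753·x^6·e^(1/2)/5120 - 15·√(3)·x^5·e^(1/2)/256 - 165·x^4·e^(1/2)/128 + 21·√(3)·x^3·e^(1/2)/16 + 9·x^2·e^(1/2)/8 - 9·√(3)·x·e^(1/2)/2 - 1 + 9·e^(1/2)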